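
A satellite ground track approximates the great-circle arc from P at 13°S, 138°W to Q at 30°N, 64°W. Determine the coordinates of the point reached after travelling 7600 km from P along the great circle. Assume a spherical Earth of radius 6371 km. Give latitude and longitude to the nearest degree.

Convert each endpoint to a unit vector on the sphere (x = cos φ cos λ, y = cos φ sin λ, z = sin φ).
The central angle between the endpoints is δ = arccos(p₁·p₂) ≈ 1.450 rad (83.1°). The total great-circle distance is δ·R ≈ 1.450 × 6371 ≈ 9240 km, so the target fraction is f = 7600/9240 ≈ 0.822.
Interpolate at f ≈ 0.822 with slerp weights a = sin((1−f)δ)/sin δ ≈ 0.257, b = sin(fδ)/sin δ ≈ 0.936.
p = a·p₁ + b·p₂ ≈ (0.170, -0.896, 0.410); φ = arcsin(p_z) ≈ 24.23°, λ = atan2(p_y, p_x) ≈ -79.28°.

≈ 24°N, 79°W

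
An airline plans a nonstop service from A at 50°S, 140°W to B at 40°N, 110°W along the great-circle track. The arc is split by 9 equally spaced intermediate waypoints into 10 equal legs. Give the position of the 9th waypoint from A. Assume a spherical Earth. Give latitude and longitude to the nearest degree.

≈ 31°N, 114°W

Convert each endpoint to a unit vector on the sphere (x = cos φ cos λ, y = cos φ sin λ, z = sin φ).
The central angle between the endpoints is δ = arccos(p₁·p₂) ≈ 1.637 rad (93.8°).
Interpolate at f = 9/10 with slerp weights a = sin((1−f)δ)/sin δ ≈ 0.163, b = sin(fδ)/sin δ ≈ 0.997.
p = a·p₁ + b·p₂ ≈ (-0.342, -0.785, 0.516); φ = arcsin(p_z) ≈ 31.07°, λ = atan2(p_y, p_x) ≈ -113.51°.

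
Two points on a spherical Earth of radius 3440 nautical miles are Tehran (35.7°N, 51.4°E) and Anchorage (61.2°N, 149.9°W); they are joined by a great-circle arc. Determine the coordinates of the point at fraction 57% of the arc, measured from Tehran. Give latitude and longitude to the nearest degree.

≈ (79°N, 93°E)

Convert each endpoint to a unit vector on the sphere (x = cos φ cos λ, y = cos φ sin λ, z = sin φ).
The central angle between the endpoints is δ = arccos(p₁·p₂) ≈ 1.423 rad (81.6°).
Interpolate at f = 0.57 with slerp weights a = sin((1−f)δ)/sin δ ≈ 0.581, b = sin(fδ)/sin δ ≈ 0.733.
p = a·p₁ + b·p₂ ≈ (-0.011, 0.192, 0.981); φ = arcsin(p_z) ≈ 78.94°, λ = atan2(p_y, p_x) ≈ 93.37°.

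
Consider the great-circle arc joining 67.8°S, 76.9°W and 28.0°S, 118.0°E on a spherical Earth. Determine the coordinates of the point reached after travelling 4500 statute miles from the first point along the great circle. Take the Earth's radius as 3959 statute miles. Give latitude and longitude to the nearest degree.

≈ 46°S, 121°E

Convert each endpoint to a unit vector on the sphere (x = cos φ cos λ, y = cos φ sin λ, z = sin φ).
The central angle between the endpoints is δ = arccos(p₁·p₂) ≈ 1.458 rad (83.6°). The total great-circle distance is δ·R ≈ 1.458 × 3959 ≈ 5773 mi, so the target fraction is f = 4500/5773 ≈ 0.779.
Interpolate at f ≈ 0.779 with slerp weights a = sin((1−f)δ)/sin δ ≈ 0.318, b = sin(fδ)/sin δ ≈ 0.913.
p = a·p₁ + b·p₂ ≈ (-0.351, 0.595, -0.723); φ = arcsin(p_z) ≈ -46.32°, λ = atan2(p_y, p_x) ≈ 120.56°.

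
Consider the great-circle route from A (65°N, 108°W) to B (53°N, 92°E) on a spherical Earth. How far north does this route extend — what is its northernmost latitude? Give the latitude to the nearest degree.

The great circle lies in the plane with unit normal n̂ = (p₁ × p₂)/|p₁ × p₂|.
Here n̂_z ≈ -0.099; the vertex latitude is φ_max = arccos|n̂_z| ≈ 84.3°.
Check via Clairaut: cos φ_max = |cos φ₁| · sin C = cos(65.0°)·sin(13.6°) ≈ 0.099, again giving ≈ 84.3°.

≈ 84°N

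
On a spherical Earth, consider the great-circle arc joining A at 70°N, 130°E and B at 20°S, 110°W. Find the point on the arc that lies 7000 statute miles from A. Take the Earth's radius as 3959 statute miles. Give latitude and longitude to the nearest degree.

From cos δ = sin φ₁ sin φ₂ + cos φ₁ cos φ₂ cos Δλ, the central angle is δ ≈ 2.074 rad (118.8°). The total great-circle distance is δ·R ≈ 2.074 × 3959 ≈ 8210 mi, so the target fraction is f = 7000/8210 ≈ 0.853.
Interpolate at f ≈ 0.853 with slerp weights a = sin((1−f)δ)/sin δ ≈ 0.344, b = sin(fδ)/sin δ ≈ 1.119.
p = a·p₁ + b·p₂ ≈ (-0.435, -0.898, -0.060); φ = arcsin(p_z) ≈ -3.44°, λ = atan2(p_y, p_x) ≈ -115.85°.

≈ 3°S, 116°W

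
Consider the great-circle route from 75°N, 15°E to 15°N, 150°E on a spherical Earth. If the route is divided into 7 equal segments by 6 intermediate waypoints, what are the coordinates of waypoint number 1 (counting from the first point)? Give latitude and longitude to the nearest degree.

≈ 80°N, 70°E

Convert each endpoint to a unit vector on the sphere (x = cos φ cos λ, y = cos φ sin λ, z = sin φ).
The central angle between the endpoints is δ = arccos(p₁·p₂) ≈ 1.498 rad (85.8°).
Interpolate at f = 1/7 with slerp weights a = sin((1−f)δ)/sin δ ≈ 0.962, b = sin(fδ)/sin δ ≈ 0.213.
p = a·p₁ + b·p₂ ≈ (0.062, 0.167, 0.984); φ = arcsin(p_z) ≈ 79.72°, λ = atan2(p_y, p_x) ≈ 69.56°.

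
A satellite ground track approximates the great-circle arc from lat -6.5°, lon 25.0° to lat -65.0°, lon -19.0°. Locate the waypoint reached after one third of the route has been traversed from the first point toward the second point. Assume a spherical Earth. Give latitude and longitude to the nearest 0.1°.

From cos δ = sin φ₁ sin φ₂ + cos φ₁ cos φ₂ cos Δλ, the central angle is δ ≈ 1.154 rad (66.1°).
Interpolate at f = 1/3 with slerp weights a = sin((1−f)δ)/sin δ ≈ 0.761, b = sin(fδ)/sin δ ≈ 0.410.
p = a·p₁ + b·p₂ ≈ (0.849, 0.263, -0.458); φ = arcsin(p_z) ≈ -27.26°, λ = atan2(p_y, p_x) ≈ 17.21°.

≈ lat -27.3°, lon 17.2°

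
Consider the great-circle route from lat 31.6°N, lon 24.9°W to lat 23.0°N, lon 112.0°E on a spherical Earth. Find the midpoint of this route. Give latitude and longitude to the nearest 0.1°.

≈ lat 54.4°N, lon 49.2°E

Write both endpoints as unit vectors p₁, p₂ with components (cos φ cos λ, cos φ sin λ, sin φ).
The central angle between the endpoints is δ = arccos(p₁·p₂) ≈ 1.947 rad (111.6°).
Interpolate at f = 1/2 with slerp weights a = sin((1−f)δ)/sin δ ≈ 0.889, b = sin(fδ)/sin δ ≈ 0.889.
p = a·p₁ + b·p₂ ≈ (0.380, 0.440, 0.813); φ = arcsin(p_z) ≈ 54.43°, λ = atan2(p_y, p_x) ≈ 49.16°.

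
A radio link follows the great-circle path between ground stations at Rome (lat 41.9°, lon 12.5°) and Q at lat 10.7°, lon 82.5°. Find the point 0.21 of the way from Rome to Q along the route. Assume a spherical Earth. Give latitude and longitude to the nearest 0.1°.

≈ lat 39.1°, lon 30.9°

Convert each endpoint to a unit vector on the sphere (x = cos φ cos λ, y = cos φ sin λ, z = sin φ).
The central angle between the endpoints is δ = arccos(p₁·p₂) ≈ 1.187 rad (68.0°).
Interpolate at f = 0.21 with slerp weights a = sin((1−f)δ)/sin δ ≈ 0.870, b = sin(fδ)/sin δ ≈ 0.266.
p = a·p₁ + b·p₂ ≈ (0.666, 0.399, 0.630); φ = arcsin(p_z) ≈ 39.06°, λ = atan2(p_y, p_x) ≈ 30.95°.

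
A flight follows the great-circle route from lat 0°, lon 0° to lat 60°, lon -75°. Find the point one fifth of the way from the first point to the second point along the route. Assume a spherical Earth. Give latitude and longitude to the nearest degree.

Convert each endpoint to a unit vector on the sphere (x = cos φ cos λ, y = cos φ sin λ, z = sin φ).
The central angle between the endpoints is δ = arccos(p₁·p₂) ≈ 1.441 rad (82.6°).
Interpolate at f = 1/5 with slerp weights a = sin((1−f)δ)/sin δ ≈ 0.922, b = sin(fδ)/sin δ ≈ 0.287.
p = a·p₁ + b·p₂ ≈ (0.959, -0.138, 0.248); φ = arcsin(p_z) ≈ 14.37°, λ = atan2(p_y, p_x) ≈ -8.22°.

≈ lat 14°, lon -8°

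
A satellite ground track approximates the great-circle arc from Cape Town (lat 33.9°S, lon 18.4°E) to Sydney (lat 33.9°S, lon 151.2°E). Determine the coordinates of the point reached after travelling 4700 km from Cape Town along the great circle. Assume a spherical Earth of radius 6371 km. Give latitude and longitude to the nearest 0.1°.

≈ lat 58.5°S, lon 70.8°E

Convert each endpoint to a unit vector on the sphere (x = cos φ cos λ, y = cos φ sin λ, z = sin φ).
The central angle between the endpoints is δ = arccos(p₁·p₂) ≈ 1.728 rad (99.0°). The total great-circle distance is δ·R ≈ 1.728 × 6371 ≈ 11012 km, so the target fraction is f = 4700/11012 ≈ 0.427.
Interpolate at f ≈ 0.427 with slerp weights a = sin((1−f)δ)/sin δ ≈ 0.847, b = sin(fδ)/sin δ ≈ 0.681.
p = a·p₁ + b·p₂ ≈ (0.172, 0.494, -0.852); φ = arcsin(p_z) ≈ -58.45°, λ = atan2(p_y, p_x) ≈ 70.84°.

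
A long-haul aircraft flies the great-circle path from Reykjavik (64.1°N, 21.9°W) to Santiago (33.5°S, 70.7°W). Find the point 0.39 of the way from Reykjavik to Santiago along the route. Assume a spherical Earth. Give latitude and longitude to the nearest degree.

Write both endpoints as unit vectors p₁, p₂ with components (cos φ cos λ, cos φ sin λ, sin φ).
The central angle between the endpoints is δ = arccos(p₁·p₂) ≈ 1.830 rad (104.9°).
Interpolate at f = 0.39 with slerp weights a = sin((1−f)δ)/sin δ ≈ 0.930, b = sin(fδ)/sin δ ≈ 0.677.
p = a·p₁ + b·p₂ ≈ (0.563, -0.685, 0.462); φ = arcsin(p_z) ≈ 27.54°, λ = atan2(p_y, p_x) ≈ -50.54°.

≈ (28°N, 51°W)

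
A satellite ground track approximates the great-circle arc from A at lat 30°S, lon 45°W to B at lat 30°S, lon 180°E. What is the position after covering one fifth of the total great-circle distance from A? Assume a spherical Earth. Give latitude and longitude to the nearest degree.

≈ lat 45°S, lon 64°W

Convert each endpoint to a unit vector on the sphere (x = cos φ cos λ, y = cos φ sin λ, z = sin φ).
The central angle between the endpoints is δ = arccos(p₁·p₂) ≈ 1.855 rad (106.3°).
Interpolate at f = 1/5 with slerp weights a = sin((1−f)δ)/sin δ ≈ 1.038, b = sin(fδ)/sin δ ≈ 0.378.
p = a·p₁ + b·p₂ ≈ (0.308, -0.636, -0.708); φ = arcsin(p_z) ≈ -45.05°, λ = atan2(p_y, p_x) ≈ -64.11°.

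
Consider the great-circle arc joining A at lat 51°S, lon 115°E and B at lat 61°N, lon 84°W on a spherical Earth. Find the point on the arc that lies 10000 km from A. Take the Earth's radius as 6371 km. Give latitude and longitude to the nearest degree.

≈ lat 29°N, lon 161°E

Convert each endpoint to a unit vector on the sphere (x = cos φ cos λ, y = cos φ sin λ, z = sin φ).
The central angle between the endpoints is δ = arccos(p₁·p₂) ≈ 2.889 rad (165.5°). The total great-circle distance is δ·R ≈ 2.889 × 6371 ≈ 18404 km, so the target fraction is f = 10000/18404 ≈ 0.543.
Interpolate at f ≈ 0.543 with slerp weights a = sin((1−f)δ)/sin δ ≈ 3.870, b = sin(fδ)/sin δ ≈ 3.996.
p = a·p₁ + b·p₂ ≈ (-0.827, 0.281, 0.487); φ = arcsin(p_z) ≈ 29.17°, λ = atan2(p_y, p_x) ≈ 161.25°.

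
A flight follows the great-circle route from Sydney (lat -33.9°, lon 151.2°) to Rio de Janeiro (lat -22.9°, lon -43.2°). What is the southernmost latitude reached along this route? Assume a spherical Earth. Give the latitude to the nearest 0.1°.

≈ -77.1°

The great circle lies in the plane with unit normal n̂ = (p₁ × p₂)/|p₁ × p₂|.
Here n̂_z ≈ +0.223; the vertex latitude is φ_max = arccos|n̂_z| ≈ 77.1°.
Check via Clairaut: cos φ_max = |cos φ₁| · sin C = cos(33.9°)·sin(164.4°) ≈ 0.223, again giving ≈ 77.1°.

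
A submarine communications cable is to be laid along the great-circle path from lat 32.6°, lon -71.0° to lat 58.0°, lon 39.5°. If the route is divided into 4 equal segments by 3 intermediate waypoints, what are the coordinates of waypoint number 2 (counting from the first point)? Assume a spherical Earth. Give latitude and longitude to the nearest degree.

≈ lat 59°, lon -34°

Write both endpoints as unit vectors p₁, p₂ with components (cos φ cos λ, cos φ sin λ, sin φ).
The central angle between the endpoints is δ = arccos(p₁·p₂) ≈ 1.266 rad (72.5°).
Interpolate at f = 2/4 with slerp weights a = sin((1−f)δ)/sin δ ≈ 0.620, b = sin(fδ)/sin δ ≈ 0.620.
p = a·p₁ + b·p₂ ≈ (0.424, -0.285, 0.860); φ = arcsin(p_z) ≈ 59.30°, λ = atan2(p_y, p_x) ≈ -33.92°.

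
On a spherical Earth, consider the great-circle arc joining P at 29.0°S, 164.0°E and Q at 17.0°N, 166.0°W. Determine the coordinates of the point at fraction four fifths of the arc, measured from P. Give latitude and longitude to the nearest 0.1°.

The haversine formula gives a central angle δ ≈ 0.949 rad (54.4°) between the endpoints.
Interpolate at f = 4/5 with slerp weights a = sin((1−f)δ)/sin δ ≈ 0.232, b = sin(fδ)/sin δ ≈ 0.847.
p = a·p₁ + b·p₂ ≈ (-0.981, -0.140, 0.135); φ = arcsin(p_z) ≈ 7.76°, λ = atan2(p_y, p_x) ≈ -171.88°.

≈ 7.8°N, 171.9°W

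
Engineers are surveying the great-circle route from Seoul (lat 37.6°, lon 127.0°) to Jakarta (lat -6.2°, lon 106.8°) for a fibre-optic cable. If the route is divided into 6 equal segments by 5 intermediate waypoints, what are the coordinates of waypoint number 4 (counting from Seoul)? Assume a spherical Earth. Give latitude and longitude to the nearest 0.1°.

From cos δ = sin φ₁ sin φ₂ + cos φ₁ cos φ₂ cos Δλ, the central angle is δ ≈ 0.832 rad (47.7°).
Interpolate at f = 4/6 with slerp weights a = sin((1−f)δ)/sin δ ≈ 0.370, b = sin(fδ)/sin δ ≈ 0.712.
p = a·p₁ + b·p₂ ≈ (-0.381, 0.912, 0.149); φ = arcsin(p_z) ≈ 8.57°, λ = atan2(p_y, p_x) ≈ 112.68°.

≈ lat 8.6°, lon 112.7°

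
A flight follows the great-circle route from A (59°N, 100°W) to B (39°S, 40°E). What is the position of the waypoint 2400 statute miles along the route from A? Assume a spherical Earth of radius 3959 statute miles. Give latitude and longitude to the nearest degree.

≈ (54°N, 35°W)

Convert each endpoint to a unit vector on the sphere (x = cos φ cos λ, y = cos φ sin λ, z = sin φ).
The central angle between the endpoints is δ = arccos(p₁·p₂) ≈ 2.579 rad (147.8°). The total great-circle distance is δ·R ≈ 2.579 × 3959 ≈ 10212 mi, so the target fraction is f = 2400/10212 ≈ 0.235.
Interpolate at f ≈ 0.235 with slerp weights a = sin((1−f)δ)/sin δ ≈ 1.726, b = sin(fδ)/sin δ ≈ 1.069.
p = a·p₁ + b·p₂ ≈ (0.482, -0.342, 0.807); φ = arcsin(p_z) ≈ 53.79°, λ = atan2(p_y, p_x) ≈ -35.33°.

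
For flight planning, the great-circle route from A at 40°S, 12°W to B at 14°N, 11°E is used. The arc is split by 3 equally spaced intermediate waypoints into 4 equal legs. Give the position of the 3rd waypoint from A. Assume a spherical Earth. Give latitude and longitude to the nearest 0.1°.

≈ 0.4°N, 5.9°E

The haversine formula gives a central angle δ ≈ 1.014 rad (58.1°) between the endpoints.
Interpolate at f = 3/4 with slerp weights a = sin((1−f)δ)/sin δ ≈ 0.295, b = sin(fδ)/sin δ ≈ 0.812.
p = a·p₁ + b·p₂ ≈ (0.995, 0.103, 0.007); φ = arcsin(p_z) ≈ 0.37°, λ = atan2(p_y, p_x) ≈ 5.93°.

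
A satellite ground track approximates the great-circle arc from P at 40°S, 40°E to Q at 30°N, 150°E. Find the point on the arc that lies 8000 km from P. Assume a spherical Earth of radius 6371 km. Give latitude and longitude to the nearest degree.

Write both endpoints as unit vectors p₁, p₂ with components (cos φ cos λ, cos φ sin λ, sin φ).
The central angle between the endpoints is δ = arccos(p₁·p₂) ≈ 2.151 rad (123.3°). The total great-circle distance is δ·R ≈ 2.151 × 6371 ≈ 13705 km, so the target fraction is f = 8000/13705 ≈ 0.584.
Interpolate at f ≈ 0.584 with slerp weights a = sin((1−f)δ)/sin δ ≈ 0.933, b = sin(fδ)/sin δ ≈ 1.137.
p = a·p₁ + b·p₂ ≈ (-0.305, 0.952, -0.031); φ = arcsin(p_z) ≈ -1.80°, λ = atan2(p_y, p_x) ≈ 107.77°.

≈ 2°S, 108°E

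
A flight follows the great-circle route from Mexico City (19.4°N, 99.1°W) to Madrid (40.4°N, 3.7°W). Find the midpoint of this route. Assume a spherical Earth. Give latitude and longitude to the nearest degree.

≈ 40°N, 58°W

From cos δ = sin φ₁ sin φ₂ + cos φ₁ cos φ₂ cos Δλ, the central angle is δ ≈ 1.423 rad (81.5°).
Interpolate at f = 1/2 with slerp weights a = sin((1−f)δ)/sin δ ≈ 0.660, b = sin(fδ)/sin δ ≈ 0.660.
p = a·p₁ + b·p₂ ≈ (0.403, -0.647, 0.647); φ = arcsin(p_z) ≈ 40.32°, λ = atan2(p_y, p_x) ≈ -58.08°.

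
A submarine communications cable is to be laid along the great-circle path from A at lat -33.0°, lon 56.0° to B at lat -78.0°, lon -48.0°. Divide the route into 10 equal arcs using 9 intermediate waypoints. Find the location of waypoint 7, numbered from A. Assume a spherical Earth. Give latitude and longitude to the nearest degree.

Convert each endpoint to a unit vector on the sphere (x = cos φ cos λ, y = cos φ sin λ, z = sin φ).
The central angle between the endpoints is δ = arccos(p₁·p₂) ≈ 1.058 rad (60.6°).
Interpolate at f = 7/10 with slerp weights a = sin((1−f)δ)/sin δ ≈ 0.358, b = sin(fδ)/sin δ ≈ 0.774.
p = a·p₁ + b·p₂ ≈ (0.276, 0.129, -0.952); φ = arcsin(p_z) ≈ -72.27°, λ = atan2(p_y, p_x) ≈ 25.14°.

≈ lat -72°, lon 25°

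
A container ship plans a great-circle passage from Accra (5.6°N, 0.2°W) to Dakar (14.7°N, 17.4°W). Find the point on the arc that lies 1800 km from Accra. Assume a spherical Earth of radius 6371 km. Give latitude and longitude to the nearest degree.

Write both endpoints as unit vectors p₁, p₂ with components (cos φ cos λ, cos φ sin λ, sin φ).
The central angle between the endpoints is δ = arccos(p₁·p₂) ≈ 0.335 rad (19.2°). The total great-circle distance is δ·R ≈ 0.335 × 6371 ≈ 2135 km, so the target fraction is f = 1800/2135 ≈ 0.843.
Interpolate at f ≈ 0.843 with slerp weights a = sin((1−f)δ)/sin δ ≈ 0.160, b = sin(fδ)/sin δ ≈ 0.848.
p = a·p₁ + b·p₂ ≈ (0.941, -0.246, 0.231); φ = arcsin(p_z) ≈ 13.34°, λ = atan2(p_y, p_x) ≈ -14.63°.

≈ 13°N, 15°W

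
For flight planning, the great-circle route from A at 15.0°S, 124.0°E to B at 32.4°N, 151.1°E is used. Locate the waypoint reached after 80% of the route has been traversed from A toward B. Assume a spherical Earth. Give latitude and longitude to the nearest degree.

≈ 23°N, 145°E

From cos δ = sin φ₁ sin φ₂ + cos φ₁ cos φ₂ cos Δλ, the central angle is δ ≈ 0.943 rad (54.0°).
Interpolate at f = 0.80 with slerp weights a = sin((1−f)δ)/sin δ ≈ 0.232, b = sin(fδ)/sin δ ≈ 0.846.
p = a·p₁ + b·p₂ ≈ (-0.751, 0.531, 0.393); φ = arcsin(p_z) ≈ 23.17°, λ = atan2(p_y, p_x) ≈ 144.73°.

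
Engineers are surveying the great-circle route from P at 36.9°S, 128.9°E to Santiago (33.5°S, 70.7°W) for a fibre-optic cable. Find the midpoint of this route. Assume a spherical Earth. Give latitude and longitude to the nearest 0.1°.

Convert each endpoint to a unit vector on the sphere (x = cos φ cos λ, y = cos φ sin λ, z = sin φ).
The central angle between the endpoints is δ = arccos(p₁·p₂) ≈ 1.872 rad (107.3°).
Interpolate at f = 1/2 with slerp weights a = sin((1−f)δ)/sin δ ≈ 0.843, b = sin(fδ)/sin δ ≈ 0.843.
p = a·p₁ + b·p₂ ≈ (-0.191, -0.139, -0.972); φ = arcsin(p_z) ≈ -76.34°, λ = atan2(p_y, p_x) ≈ -143.99°.

≈ 76.3°S, 144.0°W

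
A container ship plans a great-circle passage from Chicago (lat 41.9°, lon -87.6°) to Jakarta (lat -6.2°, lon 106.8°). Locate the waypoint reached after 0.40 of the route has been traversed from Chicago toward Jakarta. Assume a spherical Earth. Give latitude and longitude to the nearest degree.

≈ lat 69°, lon 165°

From cos δ = sin φ₁ sin φ₂ + cos φ₁ cos φ₂ cos Δλ, the central angle is δ ≈ 2.480 rad (142.1°).
Interpolate at f = 0.40 with slerp weights a = sin((1−f)δ)/sin δ ≈ 1.621, b = sin(fδ)/sin δ ≈ 1.362.
p = a·p₁ + b·p₂ ≈ (-0.341, 0.090, 0.936); φ = arcsin(p_z) ≈ 69.35°, λ = atan2(p_y, p_x) ≈ 165.15°.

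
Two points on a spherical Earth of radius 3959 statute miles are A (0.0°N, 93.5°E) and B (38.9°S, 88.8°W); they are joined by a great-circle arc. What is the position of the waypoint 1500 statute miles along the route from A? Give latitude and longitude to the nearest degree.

≈ (22°S, 95°E)

From cos δ = sin φ₁ sin φ₂ + cos φ₁ cos φ₂ cos Δλ, the central angle is δ ≈ 2.462 rad (141.0°). The total great-circle distance is δ·R ≈ 2.462 × 3959 ≈ 9746 mi, so the target fraction is f = 1500/9746 ≈ 0.154.
Interpolate at f ≈ 0.154 with slerp weights a = sin((1−f)δ)/sin δ ≈ 1.387, b = sin(fδ)/sin δ ≈ 0.588.
p = a·p₁ + b·p₂ ≈ (-0.075, 0.926, -0.369); φ = arcsin(p_z) ≈ -21.68°, λ = atan2(p_y, p_x) ≈ 94.63°.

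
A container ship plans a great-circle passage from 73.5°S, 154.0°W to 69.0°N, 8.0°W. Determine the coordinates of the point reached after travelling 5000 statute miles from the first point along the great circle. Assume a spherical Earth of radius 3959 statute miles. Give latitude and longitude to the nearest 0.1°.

≈ 18.5°S, 63.8°W

Convert each endpoint to a unit vector on the sphere (x = cos φ cos λ, y = cos φ sin λ, z = sin φ).
The central angle between the endpoints is δ = arccos(p₁·p₂) ≈ 2.939 rad (168.4°). The total great-circle distance is δ·R ≈ 2.939 × 3959 ≈ 11635 mi, so the target fraction is f = 5000/11635 ≈ 0.430.
Interpolate at f ≈ 0.430 with slerp weights a = sin((1−f)δ)/sin δ ≈ 4.939, b = sin(fδ)/sin δ ≈ 4.733.
p = a·p₁ + b·p₂ ≈ (0.419, -0.851, -0.317); φ = arcsin(p_z) ≈ -18.48°, λ = atan2(p_y, p_x) ≈ -63.79°.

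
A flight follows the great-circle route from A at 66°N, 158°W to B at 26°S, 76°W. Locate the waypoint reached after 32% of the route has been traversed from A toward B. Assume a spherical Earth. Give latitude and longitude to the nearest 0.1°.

Convert each endpoint to a unit vector on the sphere (x = cos φ cos λ, y = cos φ sin λ, z = sin φ).
The central angle between the endpoints is δ = arccos(p₁·p₂) ≈ 1.928 rad (110.5°).
Interpolate at f = 0.32 with slerp weights a = sin((1−f)δ)/sin δ ≈ 1.032, b = sin(fδ)/sin δ ≈ 0.618.
p = a·p₁ + b·p₂ ≈ (-0.255, -0.696, 0.672); φ = arcsin(p_z) ≈ 42.19°, λ = atan2(p_y, p_x) ≈ -110.11°.

≈ 42.2°N, 110.1°W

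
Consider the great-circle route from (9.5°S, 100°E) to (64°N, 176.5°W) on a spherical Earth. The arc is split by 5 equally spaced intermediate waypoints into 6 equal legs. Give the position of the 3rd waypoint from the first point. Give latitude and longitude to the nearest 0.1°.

Write both endpoints as unit vectors p₁, p₂ with components (cos φ cos λ, cos φ sin λ, sin φ).
The central angle between the endpoints is δ = arccos(p₁·p₂) ≈ 1.670 rad (95.7°).
Interpolate at f = 3/6 with slerp weights a = sin((1−f)δ)/sin δ ≈ 0.745, b = sin(fδ)/sin δ ≈ 0.745.
p = a·p₁ + b·p₂ ≈ (-0.454, 0.704, 0.547); φ = arcsin(p_z) ≈ 33.14°, λ = atan2(p_y, p_x) ≈ 122.80°.

≈ (33.1°N, 122.8°E)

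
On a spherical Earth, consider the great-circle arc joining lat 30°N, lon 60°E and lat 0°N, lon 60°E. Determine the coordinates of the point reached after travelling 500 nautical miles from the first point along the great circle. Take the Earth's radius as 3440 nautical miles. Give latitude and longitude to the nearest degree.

Write both endpoints as unit vectors p₁, p₂ with components (cos φ cos λ, cos φ sin λ, sin φ).
The central angle between the endpoints is δ = arccos(p₁·p₂) ≈ 0.524 rad (30.0°). The total great-circle distance is δ·R ≈ 0.524 × 3440 ≈ 1801 nmi, so the target fraction is f = 500/1801 ≈ 0.278.
Interpolate at f ≈ 0.278 with slerp weights a = sin((1−f)δ)/sin δ ≈ 0.739, b = sin(fδ)/sin δ ≈ 0.290.
p = a·p₁ + b·p₂ ≈ (0.465, 0.805, 0.369); φ = arcsin(p_z) ≈ 21.67°, λ = atan2(p_y, p_x) ≈ 60.00°.

≈ lat 22°N, lon 60°E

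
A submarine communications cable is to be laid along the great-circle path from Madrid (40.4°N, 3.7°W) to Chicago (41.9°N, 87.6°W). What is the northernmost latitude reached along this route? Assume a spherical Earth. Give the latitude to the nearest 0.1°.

≈ 49.6°N

The great circle lies in the plane with unit normal n̂ = (p₁ × p₂)/|p₁ × p₂|.
Here n̂_z ≈ -0.648; the vertex latitude is φ_max = arccos|n̂_z| ≈ 49.6°.
Check via Clairaut: cos φ_max = |cos φ₁| · sin C = cos(40.4°)·sin(58.3°) ≈ 0.648, again giving ≈ 49.6°.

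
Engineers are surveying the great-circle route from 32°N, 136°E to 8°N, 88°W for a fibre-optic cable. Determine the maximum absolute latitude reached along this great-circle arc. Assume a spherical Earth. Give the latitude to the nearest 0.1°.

≈ 46.5°N

The great circle lies in the plane with unit normal n̂ = (p₁ × p₂)/|p₁ × p₂|.
Here n̂_z ≈ +0.688; the vertex latitude is φ_max = arccos|n̂_z| ≈ 46.5°.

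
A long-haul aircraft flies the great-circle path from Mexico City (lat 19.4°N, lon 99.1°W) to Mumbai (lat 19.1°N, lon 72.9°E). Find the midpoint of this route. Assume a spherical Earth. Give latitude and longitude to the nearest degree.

From cos δ = sin φ₁ sin φ₂ + cos φ₁ cos φ₂ cos Δλ, the central angle is δ ≈ 2.456 rad (140.7°).
Interpolate at f = 1/2 with slerp weights a = sin((1−f)δ)/sin δ ≈ 1.487, b = sin(fδ)/sin δ ≈ 1.487.
p = a·p₁ + b·p₂ ≈ (0.191, -0.042, 0.981); φ = arcsin(p_z) ≈ 78.70°, λ = atan2(p_y, p_x) ≈ -12.35°.

≈ lat 79°N, lon 12°W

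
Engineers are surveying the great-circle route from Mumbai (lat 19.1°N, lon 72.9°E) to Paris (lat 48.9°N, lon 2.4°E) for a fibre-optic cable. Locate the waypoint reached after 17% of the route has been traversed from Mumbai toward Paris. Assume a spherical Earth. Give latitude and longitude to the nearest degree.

≈ lat 27°N, lon 65°E

Convert each endpoint to a unit vector on the sphere (x = cos φ cos λ, y = cos φ sin λ, z = sin φ).
The central angle between the endpoints is δ = arccos(p₁·p₂) ≈ 1.100 rad (63.0°).
Interpolate at f = 0.17 with slerp weights a = sin((1−f)δ)/sin δ ≈ 0.888, b = sin(fδ)/sin δ ≈ 0.209.
p = a·p₁ + b·p₂ ≈ (0.384, 0.808, 0.448); φ = arcsin(p_z) ≈ 26.60°, λ = atan2(p_y, p_x) ≈ 64.59°.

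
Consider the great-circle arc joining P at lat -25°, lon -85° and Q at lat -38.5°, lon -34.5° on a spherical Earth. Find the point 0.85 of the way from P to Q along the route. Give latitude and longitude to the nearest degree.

From cos δ = sin φ₁ sin φ₂ + cos φ₁ cos φ₂ cos Δλ, the central angle is δ ≈ 0.775 rad (44.4°).
Interpolate at f = 0.85 with slerp weights a = sin((1−f)δ)/sin δ ≈ 0.166, b = sin(fδ)/sin δ ≈ 0.875.
p = a·p₁ + b·p₂ ≈ (0.577, -0.537, -0.615); φ = arcsin(p_z) ≈ -37.93°, λ = atan2(p_y, p_x) ≈ -42.95°.

≈ lat -38°, lon -43°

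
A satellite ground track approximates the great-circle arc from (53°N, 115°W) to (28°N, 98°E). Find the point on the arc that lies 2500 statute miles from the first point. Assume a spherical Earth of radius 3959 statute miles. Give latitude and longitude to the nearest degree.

≈ (73°N, 169°E)

The haversine formula gives a central angle δ ≈ 1.642 rad (94.1°) between the endpoints. The total great-circle distance is δ·R ≈ 1.642 × 3959 ≈ 6499 mi, so the target fraction is f = 2500/6499 ≈ 0.385.
Interpolate at f ≈ 0.385 with slerp weights a = sin((1−f)δ)/sin δ ≈ 0.849, b = sin(fδ)/sin δ ≈ 0.592.
p = a·p₁ + b·p₂ ≈ (-0.289, 0.054, 0.956); φ = arcsin(p_z) ≈ 72.92°, λ = atan2(p_y, p_x) ≈ 169.33°.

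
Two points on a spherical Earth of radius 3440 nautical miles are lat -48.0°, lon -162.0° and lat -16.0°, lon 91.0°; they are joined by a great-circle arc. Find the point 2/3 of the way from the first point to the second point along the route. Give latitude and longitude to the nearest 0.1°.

From cos δ = sin φ₁ sin φ₂ + cos φ₁ cos φ₂ cos Δλ, the central angle is δ ≈ 1.554 rad (89.0°).
Interpolate at f = 2/3 with slerp weights a = sin((1−f)δ)/sin δ ≈ 0.495, b = sin(fδ)/sin δ ≈ 0.860.
p = a·p₁ + b·p₂ ≈ (-0.330, 0.725, -0.605); φ = arcsin(p_z) ≈ -37.24°, λ = atan2(p_y, p_x) ≈ 114.46°.

≈ lat -37.2°, lon 114.5°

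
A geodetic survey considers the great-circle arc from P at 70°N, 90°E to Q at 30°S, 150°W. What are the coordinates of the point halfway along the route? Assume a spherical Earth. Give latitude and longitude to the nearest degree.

≈ 30°N, 173°W

Write both endpoints as unit vectors p₁, p₂ with components (cos φ cos λ, cos φ sin λ, sin φ).
The central angle between the endpoints is δ = arccos(p₁·p₂) ≈ 2.237 rad (128.2°).
Interpolate at f = 1/2 with slerp weights a = sin((1−f)δ)/sin δ ≈ 1.144, b = sin(fδ)/sin δ ≈ 1.144.
p = a·p₁ + b·p₂ ≈ (-0.858, -0.104, 0.503); φ = arcsin(p_z) ≈ 30.20°, λ = atan2(p_y, p_x) ≈ -173.08°.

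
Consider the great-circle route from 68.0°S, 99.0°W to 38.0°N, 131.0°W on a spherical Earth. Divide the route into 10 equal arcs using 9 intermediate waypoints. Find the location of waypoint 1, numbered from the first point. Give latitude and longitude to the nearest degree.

Convert each endpoint to a unit vector on the sphere (x = cos φ cos λ, y = cos φ sin λ, z = sin φ).
The central angle between the endpoints is δ = arccos(p₁·p₂) ≈ 1.897 rad (108.7°).
Interpolate at f = 1/10 with slerp weights a = sin((1−f)δ)/sin δ ≈ 1.046, b = sin(fδ)/sin δ ≈ 0.199.
p = a·p₁ + b·p₂ ≈ (-0.164, -0.505, -0.847); φ = arcsin(p_z) ≈ -57.90°, λ = atan2(p_y, p_x) ≈ -108.00°.

≈ 58°S, 108°W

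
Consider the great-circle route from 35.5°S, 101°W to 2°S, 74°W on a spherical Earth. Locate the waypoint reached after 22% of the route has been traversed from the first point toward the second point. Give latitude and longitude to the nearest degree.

From cos δ = sin φ₁ sin φ₂ + cos φ₁ cos φ₂ cos Δλ, the central angle is δ ≈ 0.730 rad (41.8°).
Interpolate at f = 0.22 with slerp weights a = sin((1−f)δ)/sin δ ≈ 0.808, b = sin(fδ)/sin δ ≈ 0.240.
p = a·p₁ + b·p₂ ≈ (-0.060, -0.876, -0.478); φ = arcsin(p_z) ≈ -28.54°, λ = atan2(p_y, p_x) ≈ -93.89°.

≈ 29°S, 94°W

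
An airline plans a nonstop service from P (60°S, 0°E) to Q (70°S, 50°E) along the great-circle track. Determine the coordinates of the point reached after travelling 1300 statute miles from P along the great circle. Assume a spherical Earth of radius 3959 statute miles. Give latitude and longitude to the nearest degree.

Convert each endpoint to a unit vector on the sphere (x = cos φ cos λ, y = cos φ sin λ, z = sin φ).
The central angle between the endpoints is δ = arccos(p₁·p₂) ≈ 0.393 rad (22.5°). The total great-circle distance is δ·R ≈ 0.393 × 3959 ≈ 1556 mi, so the target fraction is f = 1300/1556 ≈ 0.835.
Interpolate at f ≈ 0.835 with slerp weights a = sin((1−f)δ)/sin δ ≈ 0.169, b = sin(fδ)/sin δ ≈ 0.842.
p = a·p₁ + b·p₂ ≈ (0.270, 0.221, -0.937); φ = arcsin(p_z) ≈ -69.62°, λ = atan2(p_y, p_x) ≈ 39.30°.

≈ (70°S, 39°E)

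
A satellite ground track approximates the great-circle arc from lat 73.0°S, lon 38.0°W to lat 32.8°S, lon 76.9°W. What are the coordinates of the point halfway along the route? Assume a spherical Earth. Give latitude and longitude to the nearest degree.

≈ lat 54°S, lon 67°W

Convert each endpoint to a unit vector on the sphere (x = cos φ cos λ, y = cos φ sin λ, z = sin φ).
The central angle between the endpoints is δ = arccos(p₁·p₂) ≈ 0.782 rad (44.8°).
Interpolate at f = 1/2 with slerp weights a = sin((1−f)δ)/sin δ ≈ 0.541, b = sin(fδ)/sin δ ≈ 0.541.
p = a·p₁ + b·p₂ ≈ (0.228, -0.540, -0.810); φ = arcsin(p_z) ≈ -54.12°, λ = atan2(p_y, p_x) ≈ -67.15°.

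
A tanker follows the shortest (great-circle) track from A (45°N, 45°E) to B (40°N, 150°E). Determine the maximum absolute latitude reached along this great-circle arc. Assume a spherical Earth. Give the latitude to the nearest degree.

The great circle lies in the plane with unit normal n̂ = (p₁ × p₂)/|p₁ × p₂|.
Here n̂_z ≈ +0.551; the vertex latitude is φ_max = arccos|n̂_z| ≈ 56.6°.
Check via Clairaut: cos φ_max = |cos φ₁| · sin C = cos(45.0°)·sin(51.2°) ≈ 0.551, again giving ≈ 56.6°.

≈ 57°N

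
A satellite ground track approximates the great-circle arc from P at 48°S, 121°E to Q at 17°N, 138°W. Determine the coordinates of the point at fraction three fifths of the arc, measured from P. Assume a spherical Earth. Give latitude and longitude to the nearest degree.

≈ 15°S, 168°W

Convert each endpoint to a unit vector on the sphere (x = cos φ cos λ, y = cos φ sin λ, z = sin φ).
The central angle between the endpoints is δ = arccos(p₁·p₂) ≈ 1.917 rad (109.8°).
Interpolate at f = 3/5 with slerp weights a = sin((1−f)δ)/sin δ ≈ 0.738, b = sin(fδ)/sin δ ≈ 0.970.
p = a·p₁ + b·p₂ ≈ (-0.944, -0.198, -0.264); φ = arcsin(p_z) ≈ -15.33°, λ = atan2(p_y, p_x) ≈ -168.16°.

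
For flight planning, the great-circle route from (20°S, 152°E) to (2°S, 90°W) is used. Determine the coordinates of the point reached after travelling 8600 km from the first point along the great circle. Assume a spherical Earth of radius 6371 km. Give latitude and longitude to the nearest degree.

≈ (16°S, 126°W)

Convert each endpoint to a unit vector on the sphere (x = cos φ cos λ, y = cos φ sin λ, z = sin φ).
The central angle between the endpoints is δ = arccos(p₁·p₂) ≈ 2.014 rad (115.4°). The total great-circle distance is δ·R ≈ 2.014 × 6371 ≈ 12832 km, so the target fraction is f = 8600/12832 ≈ 0.670.
Interpolate at f ≈ 0.670 with slerp weights a = sin((1−f)δ)/sin δ ≈ 0.682, b = sin(fδ)/sin δ ≈ 1.080.
p = a·p₁ + b·p₂ ≈ (-0.566, -0.778, -0.271); φ = arcsin(p_z) ≈ -15.73°, λ = atan2(p_y, p_x) ≈ -126.03°.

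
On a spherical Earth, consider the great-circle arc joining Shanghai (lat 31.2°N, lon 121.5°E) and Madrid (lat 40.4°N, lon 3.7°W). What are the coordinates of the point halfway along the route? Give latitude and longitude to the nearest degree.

The haversine formula gives a central angle δ ≈ 1.611 rad (92.3°) between the endpoints.
Interpolate at f = 1/2 with slerp weights a = sin((1−f)δ)/sin δ ≈ 0.722, b = sin(fδ)/sin δ ≈ 0.722.
p = a·p₁ + b·p₂ ≈ (0.226, 0.491, 0.841); φ = arcsin(p_z) ≈ 57.30°, λ = atan2(p_y, p_x) ≈ 65.29°.

≈ lat 57°N, lon 65°E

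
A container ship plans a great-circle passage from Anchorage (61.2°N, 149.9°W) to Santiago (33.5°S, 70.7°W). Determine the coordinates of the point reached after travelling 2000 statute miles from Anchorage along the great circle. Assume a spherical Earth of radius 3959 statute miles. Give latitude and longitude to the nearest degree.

≈ 42°N, 114°W

From cos δ = sin φ₁ sin φ₂ + cos φ₁ cos φ₂ cos Δλ, the central angle is δ ≈ 1.991 rad (114.1°). The total great-circle distance is δ·R ≈ 1.991 × 3959 ≈ 7884 mi, so the target fraction is f = 2000/7884 ≈ 0.254.
Interpolate at f ≈ 0.254 with slerp weights a = sin((1−f)δ)/sin δ ≈ 1.092, b = sin(fδ)/sin δ ≈ 0.530.
p = a·p₁ + b·p₂ ≈ (-0.309, -0.681, 0.664); φ = arcsin(p_z) ≈ 41.60°, λ = atan2(p_y, p_x) ≈ -114.39°.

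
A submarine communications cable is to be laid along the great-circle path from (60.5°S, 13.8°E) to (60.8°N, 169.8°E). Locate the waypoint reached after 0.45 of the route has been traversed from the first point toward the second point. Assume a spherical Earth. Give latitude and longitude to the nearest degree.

Convert each endpoint to a unit vector on the sphere (x = cos φ cos λ, y = cos φ sin λ, z = sin φ).
The central angle between the endpoints is δ = arccos(p₁·p₂) ≈ 2.937 rad (168.3°).
Interpolate at f = 0.45 with slerp weights a = sin((1−f)δ)/sin δ ≈ 4.926, b = sin(fδ)/sin δ ≈ 4.779.
p = a·p₁ + b·p₂ ≈ (0.061, 0.991, -0.116); φ = arcsin(p_z) ≈ -6.65°, λ = atan2(p_y, p_x) ≈ 86.47°.

≈ (7°S, 86°E)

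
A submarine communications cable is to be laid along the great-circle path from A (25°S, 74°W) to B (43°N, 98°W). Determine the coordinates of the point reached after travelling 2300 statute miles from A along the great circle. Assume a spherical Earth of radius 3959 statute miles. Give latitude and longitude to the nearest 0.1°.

≈ (6.8°N, 84.0°W)

Write both endpoints as unit vectors p₁, p₂ with components (cos φ cos λ, cos φ sin λ, sin φ).
The central angle between the endpoints is δ = arccos(p₁·p₂) ≈ 1.248 rad (71.5°). The total great-circle distance is δ·R ≈ 1.248 × 3959 ≈ 4940 mi, so the target fraction is f = 2300/4940 ≈ 0.466.
Interpolate at f ≈ 0.466 with slerp weights a = sin((1−f)δ)/sin δ ≈ 0.652, b = sin(fδ)/sin δ ≈ 0.579.
p = a·p₁ + b·p₂ ≈ (0.104, -0.987, 0.119); φ = arcsin(p_z) ≈ 6.84°, λ = atan2(p_y, p_x) ≈ -83.98°.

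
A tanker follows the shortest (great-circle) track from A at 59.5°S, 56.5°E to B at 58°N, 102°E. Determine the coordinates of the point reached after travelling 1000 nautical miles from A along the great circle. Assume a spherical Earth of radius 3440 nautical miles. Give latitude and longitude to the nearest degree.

From cos δ = sin φ₁ sin φ₂ + cos φ₁ cos φ₂ cos Δλ, the central angle is δ ≈ 2.144 rad (122.8°). The total great-circle distance is δ·R ≈ 2.144 × 3440 ≈ 7375 nmi, so the target fraction is f = 1000/7375 ≈ 0.136.
Interpolate at f ≈ 0.136 with slerp weights a = sin((1−f)δ)/sin δ ≈ 1.143, b = sin(fδ)/sin δ ≈ 0.341.
p = a·p₁ + b·p₂ ≈ (0.283, 0.661, -0.696); φ = arcsin(p_z) ≈ -44.07°, λ = atan2(p_y, p_x) ≈ 66.84°.

≈ 44°S, 67°E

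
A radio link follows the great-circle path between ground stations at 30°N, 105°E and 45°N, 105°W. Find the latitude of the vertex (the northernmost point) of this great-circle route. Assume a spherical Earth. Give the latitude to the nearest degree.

≈ 72°N

The great circle lies in the plane with unit normal n̂ = (p₁ × p₂)/|p₁ × p₂|.
Here n̂_z ≈ +0.311; the vertex latitude is φ_max = arccos|n̂_z| ≈ 71.9°.
Check via Clairaut: cos φ_max = |cos φ₁| · sin C = cos(30.0°)·sin(21.1°) ≈ 0.311, again giving ≈ 71.9°.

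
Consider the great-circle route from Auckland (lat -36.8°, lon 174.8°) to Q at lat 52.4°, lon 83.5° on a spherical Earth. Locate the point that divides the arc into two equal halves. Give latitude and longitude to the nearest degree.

Write both endpoints as unit vectors p₁, p₂ with components (cos φ cos λ, cos φ sin λ, sin φ).
The central angle between the endpoints is δ = arccos(p₁·p₂) ≈ 2.078 rad (119.1°).
Interpolate at f = 1/2 with slerp weights a = sin((1−f)δ)/sin δ ≈ 0.986, b = sin(fδ)/sin δ ≈ 0.986.
p = a·p₁ + b·p₂ ≈ (-0.718, 0.669, 0.191); φ = arcsin(p_z) ≈ 10.99°, λ = atan2(p_y, p_x) ≈ 137.02°.

≈ lat 11°, lon 137°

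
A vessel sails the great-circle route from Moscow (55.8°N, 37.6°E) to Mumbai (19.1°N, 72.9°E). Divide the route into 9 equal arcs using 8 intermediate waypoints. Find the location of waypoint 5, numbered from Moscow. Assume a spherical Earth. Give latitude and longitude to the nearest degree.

The haversine formula gives a central angle δ ≈ 0.790 rad (45.2°) between the endpoints.
Interpolate at f = 5/9 with slerp weights a = sin((1−f)δ)/sin δ ≈ 0.484, b = sin(fδ)/sin δ ≈ 0.598.
p = a·p₁ + b·p₂ ≈ (0.382, 0.706, 0.596); φ = arcsin(p_z) ≈ 36.59°, λ = atan2(p_y, p_x) ≈ 61.60°.

≈ (37°N, 62°E)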